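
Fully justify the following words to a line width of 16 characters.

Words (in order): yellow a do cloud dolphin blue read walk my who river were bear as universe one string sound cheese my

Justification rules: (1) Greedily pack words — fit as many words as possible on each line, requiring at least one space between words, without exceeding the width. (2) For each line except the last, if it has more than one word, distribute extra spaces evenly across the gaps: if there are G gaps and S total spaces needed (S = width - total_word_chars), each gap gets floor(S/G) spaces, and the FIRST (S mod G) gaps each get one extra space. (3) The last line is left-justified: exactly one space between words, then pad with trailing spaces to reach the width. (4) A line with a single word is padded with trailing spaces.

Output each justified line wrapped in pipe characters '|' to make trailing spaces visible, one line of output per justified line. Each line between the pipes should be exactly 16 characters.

Answer: |yellow    a   do|
|cloud    dolphin|
|blue  read  walk|
|my   who   river|
|were   bear   as|
|universe     one|
|string     sound|
|cheese my       |

Derivation:
Line 1: ['yellow', 'a', 'do'] (min_width=11, slack=5)
Line 2: ['cloud', 'dolphin'] (min_width=13, slack=3)
Line 3: ['blue', 'read', 'walk'] (min_width=14, slack=2)
Line 4: ['my', 'who', 'river'] (min_width=12, slack=4)
Line 5: ['were', 'bear', 'as'] (min_width=12, slack=4)
Line 6: ['universe', 'one'] (min_width=12, slack=4)
Line 7: ['string', 'sound'] (min_width=12, slack=4)
Line 8: ['cheese', 'my'] (min_width=9, slack=7)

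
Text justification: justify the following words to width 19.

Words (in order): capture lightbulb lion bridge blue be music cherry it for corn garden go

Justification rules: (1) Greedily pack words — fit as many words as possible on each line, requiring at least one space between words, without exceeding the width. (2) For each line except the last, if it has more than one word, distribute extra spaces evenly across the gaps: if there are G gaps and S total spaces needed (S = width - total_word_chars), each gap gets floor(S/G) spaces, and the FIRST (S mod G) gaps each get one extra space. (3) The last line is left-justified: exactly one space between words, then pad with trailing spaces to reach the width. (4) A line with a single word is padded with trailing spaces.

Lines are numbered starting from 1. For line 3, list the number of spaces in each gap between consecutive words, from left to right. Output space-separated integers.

Line 1: ['capture', 'lightbulb'] (min_width=17, slack=2)
Line 2: ['lion', 'bridge', 'blue', 'be'] (min_width=19, slack=0)
Line 3: ['music', 'cherry', 'it', 'for'] (min_width=19, slack=0)
Line 4: ['corn', 'garden', 'go'] (min_width=14, slack=5)

Answer: 1 1 1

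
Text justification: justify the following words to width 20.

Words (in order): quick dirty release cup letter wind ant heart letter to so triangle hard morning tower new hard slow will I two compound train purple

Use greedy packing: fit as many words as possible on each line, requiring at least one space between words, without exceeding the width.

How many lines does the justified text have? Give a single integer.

Line 1: ['quick', 'dirty', 'release'] (min_width=19, slack=1)
Line 2: ['cup', 'letter', 'wind', 'ant'] (min_width=19, slack=1)
Line 3: ['heart', 'letter', 'to', 'so'] (min_width=18, slack=2)
Line 4: ['triangle', 'hard'] (min_width=13, slack=7)
Line 5: ['morning', 'tower', 'new'] (min_width=17, slack=3)
Line 6: ['hard', 'slow', 'will', 'I', 'two'] (min_width=20, slack=0)
Line 7: ['compound', 'train'] (min_width=14, slack=6)
Line 8: ['purple'] (min_width=6, slack=14)
Total lines: 8

Answer: 8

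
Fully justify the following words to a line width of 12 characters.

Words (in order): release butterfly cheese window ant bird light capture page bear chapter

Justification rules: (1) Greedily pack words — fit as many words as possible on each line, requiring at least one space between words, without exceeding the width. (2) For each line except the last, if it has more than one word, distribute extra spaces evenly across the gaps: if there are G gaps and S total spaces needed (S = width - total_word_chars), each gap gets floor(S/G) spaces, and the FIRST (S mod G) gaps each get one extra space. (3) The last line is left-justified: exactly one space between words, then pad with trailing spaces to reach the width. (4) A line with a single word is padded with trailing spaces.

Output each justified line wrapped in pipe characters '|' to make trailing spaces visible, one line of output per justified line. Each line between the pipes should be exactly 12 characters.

Line 1: ['release'] (min_width=7, slack=5)
Line 2: ['butterfly'] (min_width=9, slack=3)
Line 3: ['cheese'] (min_width=6, slack=6)
Line 4: ['window', 'ant'] (min_width=10, slack=2)
Line 5: ['bird', 'light'] (min_width=10, slack=2)
Line 6: ['capture', 'page'] (min_width=12, slack=0)
Line 7: ['bear', 'chapter'] (min_width=12, slack=0)

Answer: |release     |
|butterfly   |
|cheese      |
|window   ant|
|bird   light|
|capture page|
|bear chapter|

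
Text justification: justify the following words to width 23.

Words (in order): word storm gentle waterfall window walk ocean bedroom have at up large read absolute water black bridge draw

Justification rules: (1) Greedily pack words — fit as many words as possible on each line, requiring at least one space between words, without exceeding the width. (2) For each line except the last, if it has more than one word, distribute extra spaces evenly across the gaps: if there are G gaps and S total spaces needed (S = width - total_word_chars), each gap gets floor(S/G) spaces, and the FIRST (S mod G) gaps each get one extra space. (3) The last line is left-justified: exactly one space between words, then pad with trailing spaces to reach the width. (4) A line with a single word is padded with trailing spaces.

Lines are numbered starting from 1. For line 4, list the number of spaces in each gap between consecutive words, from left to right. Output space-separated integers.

Answer: 2 1 1

Derivation:
Line 1: ['word', 'storm', 'gentle'] (min_width=17, slack=6)
Line 2: ['waterfall', 'window', 'walk'] (min_width=21, slack=2)
Line 3: ['ocean', 'bedroom', 'have', 'at'] (min_width=21, slack=2)
Line 4: ['up', 'large', 'read', 'absolute'] (min_width=22, slack=1)
Line 5: ['water', 'black', 'bridge', 'draw'] (min_width=23, slack=0)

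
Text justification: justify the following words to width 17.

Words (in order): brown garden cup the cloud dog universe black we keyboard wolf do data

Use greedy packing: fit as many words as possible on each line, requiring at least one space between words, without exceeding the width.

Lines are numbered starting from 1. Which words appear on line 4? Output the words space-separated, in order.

Answer: keyboard wolf do

Derivation:
Line 1: ['brown', 'garden', 'cup'] (min_width=16, slack=1)
Line 2: ['the', 'cloud', 'dog'] (min_width=13, slack=4)
Line 3: ['universe', 'black', 'we'] (min_width=17, slack=0)
Line 4: ['keyboard', 'wolf', 'do'] (min_width=16, slack=1)
Line 5: ['data'] (min_width=4, slack=13)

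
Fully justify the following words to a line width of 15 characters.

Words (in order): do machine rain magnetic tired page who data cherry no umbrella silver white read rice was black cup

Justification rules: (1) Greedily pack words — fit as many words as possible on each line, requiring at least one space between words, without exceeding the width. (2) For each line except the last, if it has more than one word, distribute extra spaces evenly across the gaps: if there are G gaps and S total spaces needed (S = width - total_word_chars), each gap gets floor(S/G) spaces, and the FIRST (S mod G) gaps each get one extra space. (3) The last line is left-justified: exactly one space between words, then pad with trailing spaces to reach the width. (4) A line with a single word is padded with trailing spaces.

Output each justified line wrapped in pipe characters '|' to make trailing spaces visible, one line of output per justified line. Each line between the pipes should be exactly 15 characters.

Answer: |do machine rain|
|magnetic  tired|
|page  who  data|
|cherry       no|
|umbrella silver|
|white read rice|
|was black cup  |

Derivation:
Line 1: ['do', 'machine', 'rain'] (min_width=15, slack=0)
Line 2: ['magnetic', 'tired'] (min_width=14, slack=1)
Line 3: ['page', 'who', 'data'] (min_width=13, slack=2)
Line 4: ['cherry', 'no'] (min_width=9, slack=6)
Line 5: ['umbrella', 'silver'] (min_width=15, slack=0)
Line 6: ['white', 'read', 'rice'] (min_width=15, slack=0)
Line 7: ['was', 'black', 'cup'] (min_width=13, slack=2)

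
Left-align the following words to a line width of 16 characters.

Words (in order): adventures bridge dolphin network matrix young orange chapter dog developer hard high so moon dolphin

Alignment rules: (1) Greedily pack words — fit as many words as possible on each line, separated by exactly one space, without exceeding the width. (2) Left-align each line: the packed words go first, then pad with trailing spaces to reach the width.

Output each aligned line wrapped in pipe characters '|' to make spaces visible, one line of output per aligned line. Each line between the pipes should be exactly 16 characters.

Answer: |adventures      |
|bridge dolphin  |
|network matrix  |
|young orange    |
|chapter dog     |
|developer hard  |
|high so moon    |
|dolphin         |

Derivation:
Line 1: ['adventures'] (min_width=10, slack=6)
Line 2: ['bridge', 'dolphin'] (min_width=14, slack=2)
Line 3: ['network', 'matrix'] (min_width=14, slack=2)
Line 4: ['young', 'orange'] (min_width=12, slack=4)
Line 5: ['chapter', 'dog'] (min_width=11, slack=5)
Line 6: ['developer', 'hard'] (min_width=14, slack=2)
Line 7: ['high', 'so', 'moon'] (min_width=12, slack=4)
Line 8: ['dolphin'] (min_width=7, slack=9)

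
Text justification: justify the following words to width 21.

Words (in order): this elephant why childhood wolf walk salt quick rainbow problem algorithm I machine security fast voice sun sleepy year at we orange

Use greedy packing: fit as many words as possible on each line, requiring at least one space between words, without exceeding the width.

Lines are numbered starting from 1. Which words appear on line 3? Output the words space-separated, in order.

Answer: salt quick rainbow

Derivation:
Line 1: ['this', 'elephant', 'why'] (min_width=17, slack=4)
Line 2: ['childhood', 'wolf', 'walk'] (min_width=19, slack=2)
Line 3: ['salt', 'quick', 'rainbow'] (min_width=18, slack=3)
Line 4: ['problem', 'algorithm', 'I'] (min_width=19, slack=2)
Line 5: ['machine', 'security', 'fast'] (min_width=21, slack=0)
Line 6: ['voice', 'sun', 'sleepy', 'year'] (min_width=21, slack=0)
Line 7: ['at', 'we', 'orange'] (min_width=12, slack=9)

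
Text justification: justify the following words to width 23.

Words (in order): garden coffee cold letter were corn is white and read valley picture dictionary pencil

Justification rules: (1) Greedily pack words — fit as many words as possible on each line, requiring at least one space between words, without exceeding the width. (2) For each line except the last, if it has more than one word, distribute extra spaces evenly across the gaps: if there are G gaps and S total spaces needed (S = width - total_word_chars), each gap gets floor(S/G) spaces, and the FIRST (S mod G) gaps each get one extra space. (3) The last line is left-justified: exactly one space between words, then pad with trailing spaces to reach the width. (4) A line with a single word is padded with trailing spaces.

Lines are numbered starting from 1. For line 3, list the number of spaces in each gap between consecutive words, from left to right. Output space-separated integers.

Answer: 2 2 1

Derivation:
Line 1: ['garden', 'coffee', 'cold'] (min_width=18, slack=5)
Line 2: ['letter', 'were', 'corn', 'is'] (min_width=19, slack=4)
Line 3: ['white', 'and', 'read', 'valley'] (min_width=21, slack=2)
Line 4: ['picture', 'dictionary'] (min_width=18, slack=5)
Line 5: ['pencil'] (min_width=6, slack=17)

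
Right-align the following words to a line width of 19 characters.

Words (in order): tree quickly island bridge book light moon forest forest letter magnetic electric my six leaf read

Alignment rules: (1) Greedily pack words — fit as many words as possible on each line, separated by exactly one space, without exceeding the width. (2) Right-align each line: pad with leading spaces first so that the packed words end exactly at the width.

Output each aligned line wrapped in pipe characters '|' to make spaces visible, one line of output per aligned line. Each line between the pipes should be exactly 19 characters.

Answer: |tree quickly island|
|  bridge book light|
| moon forest forest|
|    letter magnetic|
|    electric my six|
|          leaf read|

Derivation:
Line 1: ['tree', 'quickly', 'island'] (min_width=19, slack=0)
Line 2: ['bridge', 'book', 'light'] (min_width=17, slack=2)
Line 3: ['moon', 'forest', 'forest'] (min_width=18, slack=1)
Line 4: ['letter', 'magnetic'] (min_width=15, slack=4)
Line 5: ['electric', 'my', 'six'] (min_width=15, slack=4)
Line 6: ['leaf', 'read'] (min_width=9, slack=10)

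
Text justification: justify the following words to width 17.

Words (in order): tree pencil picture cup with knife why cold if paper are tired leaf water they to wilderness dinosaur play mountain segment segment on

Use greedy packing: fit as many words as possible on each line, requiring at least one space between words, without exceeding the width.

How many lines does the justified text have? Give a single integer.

Line 1: ['tree', 'pencil'] (min_width=11, slack=6)
Line 2: ['picture', 'cup', 'with'] (min_width=16, slack=1)
Line 3: ['knife', 'why', 'cold', 'if'] (min_width=17, slack=0)
Line 4: ['paper', 'are', 'tired'] (min_width=15, slack=2)
Line 5: ['leaf', 'water', 'they'] (min_width=15, slack=2)
Line 6: ['to', 'wilderness'] (min_width=13, slack=4)
Line 7: ['dinosaur', 'play'] (min_width=13, slack=4)
Line 8: ['mountain', 'segment'] (min_width=16, slack=1)
Line 9: ['segment', 'on'] (min_width=10, slack=7)
Total lines: 9

Answer: 9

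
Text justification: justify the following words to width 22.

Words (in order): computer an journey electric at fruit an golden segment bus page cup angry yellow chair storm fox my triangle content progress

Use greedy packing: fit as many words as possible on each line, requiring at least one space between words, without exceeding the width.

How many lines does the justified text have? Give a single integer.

Line 1: ['computer', 'an', 'journey'] (min_width=19, slack=3)
Line 2: ['electric', 'at', 'fruit', 'an'] (min_width=20, slack=2)
Line 3: ['golden', 'segment', 'bus'] (min_width=18, slack=4)
Line 4: ['page', 'cup', 'angry', 'yellow'] (min_width=21, slack=1)
Line 5: ['chair', 'storm', 'fox', 'my'] (min_width=18, slack=4)
Line 6: ['triangle', 'content'] (min_width=16, slack=6)
Line 7: ['progress'] (min_width=8, slack=14)
Total lines: 7

Answer: 7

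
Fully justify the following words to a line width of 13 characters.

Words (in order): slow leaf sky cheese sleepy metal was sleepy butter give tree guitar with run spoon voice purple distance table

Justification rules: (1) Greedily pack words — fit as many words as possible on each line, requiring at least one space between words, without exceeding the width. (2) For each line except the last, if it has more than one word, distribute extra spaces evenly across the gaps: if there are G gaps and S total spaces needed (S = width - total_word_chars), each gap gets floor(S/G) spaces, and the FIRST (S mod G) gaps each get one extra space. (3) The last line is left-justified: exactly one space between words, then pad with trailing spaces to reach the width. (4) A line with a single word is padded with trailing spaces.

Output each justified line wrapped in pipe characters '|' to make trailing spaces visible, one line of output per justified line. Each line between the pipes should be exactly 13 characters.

Line 1: ['slow', 'leaf', 'sky'] (min_width=13, slack=0)
Line 2: ['cheese', 'sleepy'] (min_width=13, slack=0)
Line 3: ['metal', 'was'] (min_width=9, slack=4)
Line 4: ['sleepy', 'butter'] (min_width=13, slack=0)
Line 5: ['give', 'tree'] (min_width=9, slack=4)
Line 6: ['guitar', 'with'] (min_width=11, slack=2)
Line 7: ['run', 'spoon'] (min_width=9, slack=4)
Line 8: ['voice', 'purple'] (min_width=12, slack=1)
Line 9: ['distance'] (min_width=8, slack=5)
Line 10: ['table'] (min_width=5, slack=8)

Answer: |slow leaf sky|
|cheese sleepy|
|metal     was|
|sleepy butter|
|give     tree|
|guitar   with|
|run     spoon|
|voice  purple|
|distance     |
|table        |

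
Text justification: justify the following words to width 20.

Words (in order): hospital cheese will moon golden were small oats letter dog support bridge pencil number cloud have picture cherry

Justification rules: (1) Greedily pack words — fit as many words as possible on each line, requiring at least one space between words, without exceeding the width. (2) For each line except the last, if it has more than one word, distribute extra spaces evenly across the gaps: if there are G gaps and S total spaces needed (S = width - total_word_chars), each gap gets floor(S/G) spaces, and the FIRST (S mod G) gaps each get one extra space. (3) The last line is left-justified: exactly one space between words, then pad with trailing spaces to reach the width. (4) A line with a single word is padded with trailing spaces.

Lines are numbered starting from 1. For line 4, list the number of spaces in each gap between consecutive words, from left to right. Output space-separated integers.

Line 1: ['hospital', 'cheese', 'will'] (min_width=20, slack=0)
Line 2: ['moon', 'golden', 'were'] (min_width=16, slack=4)
Line 3: ['small', 'oats', 'letter'] (min_width=17, slack=3)
Line 4: ['dog', 'support', 'bridge'] (min_width=18, slack=2)
Line 5: ['pencil', 'number', 'cloud'] (min_width=19, slack=1)
Line 6: ['have', 'picture', 'cherry'] (min_width=19, slack=1)

Answer: 2 2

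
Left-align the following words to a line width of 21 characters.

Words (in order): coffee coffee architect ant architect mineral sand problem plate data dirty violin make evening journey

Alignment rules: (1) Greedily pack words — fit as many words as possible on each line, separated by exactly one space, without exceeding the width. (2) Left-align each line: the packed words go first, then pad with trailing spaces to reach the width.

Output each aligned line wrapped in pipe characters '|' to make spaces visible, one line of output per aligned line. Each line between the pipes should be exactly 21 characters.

Answer: |coffee coffee        |
|architect ant        |
|architect mineral    |
|sand problem plate   |
|data dirty violin    |
|make evening journey |

Derivation:
Line 1: ['coffee', 'coffee'] (min_width=13, slack=8)
Line 2: ['architect', 'ant'] (min_width=13, slack=8)
Line 3: ['architect', 'mineral'] (min_width=17, slack=4)
Line 4: ['sand', 'problem', 'plate'] (min_width=18, slack=3)
Line 5: ['data', 'dirty', 'violin'] (min_width=17, slack=4)
Line 6: ['make', 'evening', 'journey'] (min_width=20, slack=1)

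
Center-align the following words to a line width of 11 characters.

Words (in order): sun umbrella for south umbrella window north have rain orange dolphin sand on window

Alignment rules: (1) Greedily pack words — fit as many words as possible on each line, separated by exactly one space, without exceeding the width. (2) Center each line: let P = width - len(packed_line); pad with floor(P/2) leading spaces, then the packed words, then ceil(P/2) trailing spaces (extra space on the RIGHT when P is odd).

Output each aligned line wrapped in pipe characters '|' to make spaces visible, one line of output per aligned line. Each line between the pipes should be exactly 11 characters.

Line 1: ['sun'] (min_width=3, slack=8)
Line 2: ['umbrella'] (min_width=8, slack=3)
Line 3: ['for', 'south'] (min_width=9, slack=2)
Line 4: ['umbrella'] (min_width=8, slack=3)
Line 5: ['window'] (min_width=6, slack=5)
Line 6: ['north', 'have'] (min_width=10, slack=1)
Line 7: ['rain', 'orange'] (min_width=11, slack=0)
Line 8: ['dolphin'] (min_width=7, slack=4)
Line 9: ['sand', 'on'] (min_width=7, slack=4)
Line 10: ['window'] (min_width=6, slack=5)

Answer: |    sun    |
| umbrella  |
| for south |
| umbrella  |
|  window   |
|north have |
|rain orange|
|  dolphin  |
|  sand on  |
|  window   |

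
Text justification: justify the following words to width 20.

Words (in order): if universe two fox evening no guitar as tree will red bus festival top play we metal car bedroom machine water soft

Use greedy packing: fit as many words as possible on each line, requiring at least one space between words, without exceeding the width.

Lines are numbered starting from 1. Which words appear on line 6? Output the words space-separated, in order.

Answer: machine water soft

Derivation:
Line 1: ['if', 'universe', 'two', 'fox'] (min_width=19, slack=1)
Line 2: ['evening', 'no', 'guitar', 'as'] (min_width=20, slack=0)
Line 3: ['tree', 'will', 'red', 'bus'] (min_width=17, slack=3)
Line 4: ['festival', 'top', 'play', 'we'] (min_width=20, slack=0)
Line 5: ['metal', 'car', 'bedroom'] (min_width=17, slack=3)
Line 6: ['machine', 'water', 'soft'] (min_width=18, slack=2)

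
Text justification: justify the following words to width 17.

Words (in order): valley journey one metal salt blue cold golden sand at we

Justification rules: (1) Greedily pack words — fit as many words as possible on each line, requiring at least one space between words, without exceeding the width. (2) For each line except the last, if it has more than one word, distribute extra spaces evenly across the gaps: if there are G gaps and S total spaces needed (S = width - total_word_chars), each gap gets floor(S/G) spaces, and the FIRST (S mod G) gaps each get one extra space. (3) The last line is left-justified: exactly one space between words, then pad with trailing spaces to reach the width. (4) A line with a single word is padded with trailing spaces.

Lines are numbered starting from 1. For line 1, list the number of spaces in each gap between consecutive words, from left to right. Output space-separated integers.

Line 1: ['valley', 'journey'] (min_width=14, slack=3)
Line 2: ['one', 'metal', 'salt'] (min_width=14, slack=3)
Line 3: ['blue', 'cold', 'golden'] (min_width=16, slack=1)
Line 4: ['sand', 'at', 'we'] (min_width=10, slack=7)

Answer: 4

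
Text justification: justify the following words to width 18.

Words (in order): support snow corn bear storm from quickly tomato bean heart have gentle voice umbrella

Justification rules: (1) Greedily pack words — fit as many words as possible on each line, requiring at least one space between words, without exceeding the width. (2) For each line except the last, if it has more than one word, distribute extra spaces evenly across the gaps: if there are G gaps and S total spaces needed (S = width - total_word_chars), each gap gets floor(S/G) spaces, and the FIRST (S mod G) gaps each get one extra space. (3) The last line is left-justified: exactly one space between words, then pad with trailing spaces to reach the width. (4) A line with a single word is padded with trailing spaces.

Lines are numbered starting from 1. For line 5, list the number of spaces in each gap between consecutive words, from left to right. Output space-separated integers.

Line 1: ['support', 'snow', 'corn'] (min_width=17, slack=1)
Line 2: ['bear', 'storm', 'from'] (min_width=15, slack=3)
Line 3: ['quickly', 'tomato'] (min_width=14, slack=4)
Line 4: ['bean', 'heart', 'have'] (min_width=15, slack=3)
Line 5: ['gentle', 'voice'] (min_width=12, slack=6)
Line 6: ['umbrella'] (min_width=8, slack=10)

Answer: 7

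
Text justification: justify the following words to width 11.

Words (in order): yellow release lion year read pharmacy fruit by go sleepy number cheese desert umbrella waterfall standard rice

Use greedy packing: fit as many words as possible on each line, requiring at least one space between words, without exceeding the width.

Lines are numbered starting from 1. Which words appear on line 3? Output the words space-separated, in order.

Line 1: ['yellow'] (min_width=6, slack=5)
Line 2: ['release'] (min_width=7, slack=4)
Line 3: ['lion', 'year'] (min_width=9, slack=2)
Line 4: ['read'] (min_width=4, slack=7)
Line 5: ['pharmacy'] (min_width=8, slack=3)
Line 6: ['fruit', 'by', 'go'] (min_width=11, slack=0)
Line 7: ['sleepy'] (min_width=6, slack=5)
Line 8: ['number'] (min_width=6, slack=5)
Line 9: ['cheese'] (min_width=6, slack=5)
Line 10: ['desert'] (min_width=6, slack=5)
Line 11: ['umbrella'] (min_width=8, slack=3)
Line 12: ['waterfall'] (min_width=9, slack=2)
Line 13: ['standard'] (min_width=8, slack=3)
Line 14: ['rice'] (min_width=4, slack=7)

Answer: lion year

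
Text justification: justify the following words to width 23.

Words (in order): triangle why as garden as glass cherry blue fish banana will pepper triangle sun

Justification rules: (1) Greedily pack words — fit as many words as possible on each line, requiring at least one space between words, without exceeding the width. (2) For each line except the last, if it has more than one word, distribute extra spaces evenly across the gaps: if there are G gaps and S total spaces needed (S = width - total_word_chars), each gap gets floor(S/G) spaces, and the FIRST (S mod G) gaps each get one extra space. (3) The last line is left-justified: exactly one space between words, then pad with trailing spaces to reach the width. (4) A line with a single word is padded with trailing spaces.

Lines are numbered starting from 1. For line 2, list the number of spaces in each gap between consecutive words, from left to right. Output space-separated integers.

Answer: 2 2 2

Derivation:
Line 1: ['triangle', 'why', 'as', 'garden'] (min_width=22, slack=1)
Line 2: ['as', 'glass', 'cherry', 'blue'] (min_width=20, slack=3)
Line 3: ['fish', 'banana', 'will', 'pepper'] (min_width=23, slack=0)
Line 4: ['triangle', 'sun'] (min_width=12, slack=11)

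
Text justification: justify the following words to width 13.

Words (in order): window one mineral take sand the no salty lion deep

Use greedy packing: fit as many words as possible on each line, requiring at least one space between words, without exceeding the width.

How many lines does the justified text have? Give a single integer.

Answer: 5

Derivation:
Line 1: ['window', 'one'] (min_width=10, slack=3)
Line 2: ['mineral', 'take'] (min_width=12, slack=1)
Line 3: ['sand', 'the', 'no'] (min_width=11, slack=2)
Line 4: ['salty', 'lion'] (min_width=10, slack=3)
Line 5: ['deep'] (min_width=4, slack=9)
Total lines: 5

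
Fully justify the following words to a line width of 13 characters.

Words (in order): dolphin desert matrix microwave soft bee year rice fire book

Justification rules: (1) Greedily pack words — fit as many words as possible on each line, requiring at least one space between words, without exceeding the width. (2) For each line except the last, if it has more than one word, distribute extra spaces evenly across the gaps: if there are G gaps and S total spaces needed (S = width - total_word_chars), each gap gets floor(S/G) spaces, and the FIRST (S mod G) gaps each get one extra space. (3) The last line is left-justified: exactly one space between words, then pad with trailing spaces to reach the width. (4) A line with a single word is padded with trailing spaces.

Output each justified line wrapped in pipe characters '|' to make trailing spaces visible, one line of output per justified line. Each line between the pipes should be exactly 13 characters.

Answer: |dolphin      |
|desert matrix|
|microwave    |
|soft bee year|
|rice     fire|
|book         |

Derivation:
Line 1: ['dolphin'] (min_width=7, slack=6)
Line 2: ['desert', 'matrix'] (min_width=13, slack=0)
Line 3: ['microwave'] (min_width=9, slack=4)
Line 4: ['soft', 'bee', 'year'] (min_width=13, slack=0)
Line 5: ['rice', 'fire'] (min_width=9, slack=4)
Line 6: ['book'] (min_width=4, slack=9)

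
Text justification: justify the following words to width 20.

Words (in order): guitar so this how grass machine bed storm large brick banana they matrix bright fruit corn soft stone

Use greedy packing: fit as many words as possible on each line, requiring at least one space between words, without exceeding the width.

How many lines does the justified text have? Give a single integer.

Answer: 6

Derivation:
Line 1: ['guitar', 'so', 'this', 'how'] (min_width=18, slack=2)
Line 2: ['grass', 'machine', 'bed'] (min_width=17, slack=3)
Line 3: ['storm', 'large', 'brick'] (min_width=17, slack=3)
Line 4: ['banana', 'they', 'matrix'] (min_width=18, slack=2)
Line 5: ['bright', 'fruit', 'corn'] (min_width=17, slack=3)
Line 6: ['soft', 'stone'] (min_width=10, slack=10)
Total lines: 6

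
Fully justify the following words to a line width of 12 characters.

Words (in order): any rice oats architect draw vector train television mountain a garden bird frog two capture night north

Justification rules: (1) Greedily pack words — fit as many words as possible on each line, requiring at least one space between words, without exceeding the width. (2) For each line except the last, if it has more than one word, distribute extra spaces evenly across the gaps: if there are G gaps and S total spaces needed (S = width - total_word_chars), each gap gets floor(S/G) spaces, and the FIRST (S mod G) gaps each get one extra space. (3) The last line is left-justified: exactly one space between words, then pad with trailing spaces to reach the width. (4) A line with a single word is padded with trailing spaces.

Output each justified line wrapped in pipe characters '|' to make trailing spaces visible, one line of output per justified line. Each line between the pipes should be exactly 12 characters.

Line 1: ['any', 'rice'] (min_width=8, slack=4)
Line 2: ['oats'] (min_width=4, slack=8)
Line 3: ['architect'] (min_width=9, slack=3)
Line 4: ['draw', 'vector'] (min_width=11, slack=1)
Line 5: ['train'] (min_width=5, slack=7)
Line 6: ['television'] (min_width=10, slack=2)
Line 7: ['mountain', 'a'] (min_width=10, slack=2)
Line 8: ['garden', 'bird'] (min_width=11, slack=1)
Line 9: ['frog', 'two'] (min_width=8, slack=4)
Line 10: ['capture'] (min_width=7, slack=5)
Line 11: ['night', 'north'] (min_width=11, slack=1)

Answer: |any     rice|
|oats        |
|architect   |
|draw  vector|
|train       |
|television  |
|mountain   a|
|garden  bird|
|frog     two|
|capture     |
|night north |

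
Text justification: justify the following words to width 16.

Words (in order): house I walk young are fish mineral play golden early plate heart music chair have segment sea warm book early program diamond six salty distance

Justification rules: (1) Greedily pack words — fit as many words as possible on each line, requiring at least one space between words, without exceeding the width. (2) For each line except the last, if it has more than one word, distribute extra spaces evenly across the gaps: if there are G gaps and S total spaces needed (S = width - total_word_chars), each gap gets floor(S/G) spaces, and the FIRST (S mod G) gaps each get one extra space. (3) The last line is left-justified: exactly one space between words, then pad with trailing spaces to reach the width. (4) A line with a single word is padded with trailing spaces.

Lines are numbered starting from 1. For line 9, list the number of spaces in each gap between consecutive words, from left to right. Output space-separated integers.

Line 1: ['house', 'I', 'walk'] (min_width=12, slack=4)
Line 2: ['young', 'are', 'fish'] (min_width=14, slack=2)
Line 3: ['mineral', 'play'] (min_width=12, slack=4)
Line 4: ['golden', 'early'] (min_width=12, slack=4)
Line 5: ['plate', 'heart'] (min_width=11, slack=5)
Line 6: ['music', 'chair', 'have'] (min_width=16, slack=0)
Line 7: ['segment', 'sea', 'warm'] (min_width=16, slack=0)
Line 8: ['book', 'early'] (min_width=10, slack=6)
Line 9: ['program', 'diamond'] (min_width=15, slack=1)
Line 10: ['six', 'salty'] (min_width=9, slack=7)
Line 11: ['distance'] (min_width=8, slack=8)

Answer: 2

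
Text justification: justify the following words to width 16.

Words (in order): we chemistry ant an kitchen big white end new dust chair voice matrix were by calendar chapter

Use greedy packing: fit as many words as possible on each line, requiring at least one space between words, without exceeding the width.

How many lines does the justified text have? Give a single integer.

Answer: 6

Derivation:
Line 1: ['we', 'chemistry', 'ant'] (min_width=16, slack=0)
Line 2: ['an', 'kitchen', 'big'] (min_width=14, slack=2)
Line 3: ['white', 'end', 'new'] (min_width=13, slack=3)
Line 4: ['dust', 'chair', 'voice'] (min_width=16, slack=0)
Line 5: ['matrix', 'were', 'by'] (min_width=14, slack=2)
Line 6: ['calendar', 'chapter'] (min_width=16, slack=0)
Total lines: 6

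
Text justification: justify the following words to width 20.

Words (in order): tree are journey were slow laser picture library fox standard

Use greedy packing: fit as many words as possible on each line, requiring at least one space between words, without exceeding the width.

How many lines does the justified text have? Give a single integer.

Answer: 4

Derivation:
Line 1: ['tree', 'are', 'journey'] (min_width=16, slack=4)
Line 2: ['were', 'slow', 'laser'] (min_width=15, slack=5)
Line 3: ['picture', 'library', 'fox'] (min_width=19, slack=1)
Line 4: ['standard'] (min_width=8, slack=12)
Total lines: 4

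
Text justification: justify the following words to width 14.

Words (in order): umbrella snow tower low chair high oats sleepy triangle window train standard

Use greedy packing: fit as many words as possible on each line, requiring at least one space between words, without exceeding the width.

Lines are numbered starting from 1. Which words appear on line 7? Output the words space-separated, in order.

Line 1: ['umbrella', 'snow'] (min_width=13, slack=1)
Line 2: ['tower', 'low'] (min_width=9, slack=5)
Line 3: ['chair', 'high'] (min_width=10, slack=4)
Line 4: ['oats', 'sleepy'] (min_width=11, slack=3)
Line 5: ['triangle'] (min_width=8, slack=6)
Line 6: ['window', 'train'] (min_width=12, slack=2)
Line 7: ['standard'] (min_width=8, slack=6)

Answer: standard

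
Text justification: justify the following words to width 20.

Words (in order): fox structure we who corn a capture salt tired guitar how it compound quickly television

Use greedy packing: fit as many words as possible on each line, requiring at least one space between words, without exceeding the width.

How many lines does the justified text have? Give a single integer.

Line 1: ['fox', 'structure', 'we', 'who'] (min_width=20, slack=0)
Line 2: ['corn', 'a', 'capture', 'salt'] (min_width=19, slack=1)
Line 3: ['tired', 'guitar', 'how', 'it'] (min_width=19, slack=1)
Line 4: ['compound', 'quickly'] (min_width=16, slack=4)
Line 5: ['television'] (min_width=10, slack=10)
Total lines: 5

Answer: 5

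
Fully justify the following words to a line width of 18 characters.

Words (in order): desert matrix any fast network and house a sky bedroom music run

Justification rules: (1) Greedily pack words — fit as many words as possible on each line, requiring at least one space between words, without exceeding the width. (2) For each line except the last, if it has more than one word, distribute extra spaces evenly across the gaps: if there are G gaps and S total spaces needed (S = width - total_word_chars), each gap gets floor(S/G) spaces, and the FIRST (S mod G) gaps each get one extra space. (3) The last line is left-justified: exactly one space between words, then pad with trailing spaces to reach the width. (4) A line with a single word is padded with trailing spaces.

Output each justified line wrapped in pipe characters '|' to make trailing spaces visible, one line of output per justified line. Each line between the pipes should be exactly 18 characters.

Answer: |desert  matrix any|
|fast  network  and|
|house     a    sky|
|bedroom music run |

Derivation:
Line 1: ['desert', 'matrix', 'any'] (min_width=17, slack=1)
Line 2: ['fast', 'network', 'and'] (min_width=16, slack=2)
Line 3: ['house', 'a', 'sky'] (min_width=11, slack=7)
Line 4: ['bedroom', 'music', 'run'] (min_width=17, slack=1)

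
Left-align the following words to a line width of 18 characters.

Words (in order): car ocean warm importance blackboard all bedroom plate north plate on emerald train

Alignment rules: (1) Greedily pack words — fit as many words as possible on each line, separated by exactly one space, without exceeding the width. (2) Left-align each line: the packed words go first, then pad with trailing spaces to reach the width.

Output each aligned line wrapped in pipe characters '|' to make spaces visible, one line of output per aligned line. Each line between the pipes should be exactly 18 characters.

Answer: |car ocean warm    |
|importance        |
|blackboard all    |
|bedroom plate     |
|north plate on    |
|emerald train     |

Derivation:
Line 1: ['car', 'ocean', 'warm'] (min_width=14, slack=4)
Line 2: ['importance'] (min_width=10, slack=8)
Line 3: ['blackboard', 'all'] (min_width=14, slack=4)
Line 4: ['bedroom', 'plate'] (min_width=13, slack=5)
Line 5: ['north', 'plate', 'on'] (min_width=14, slack=4)
Line 6: ['emerald', 'train'] (min_width=13, slack=5)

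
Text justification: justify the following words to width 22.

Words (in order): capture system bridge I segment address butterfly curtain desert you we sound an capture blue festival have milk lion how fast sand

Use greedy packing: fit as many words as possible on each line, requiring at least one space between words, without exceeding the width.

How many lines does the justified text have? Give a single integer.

Answer: 7

Derivation:
Line 1: ['capture', 'system', 'bridge'] (min_width=21, slack=1)
Line 2: ['I', 'segment', 'address'] (min_width=17, slack=5)
Line 3: ['butterfly', 'curtain'] (min_width=17, slack=5)
Line 4: ['desert', 'you', 'we', 'sound', 'an'] (min_width=22, slack=0)
Line 5: ['capture', 'blue', 'festival'] (min_width=21, slack=1)
Line 6: ['have', 'milk', 'lion', 'how'] (min_width=18, slack=4)
Line 7: ['fast', 'sand'] (min_width=9, slack=13)
Total lines: 7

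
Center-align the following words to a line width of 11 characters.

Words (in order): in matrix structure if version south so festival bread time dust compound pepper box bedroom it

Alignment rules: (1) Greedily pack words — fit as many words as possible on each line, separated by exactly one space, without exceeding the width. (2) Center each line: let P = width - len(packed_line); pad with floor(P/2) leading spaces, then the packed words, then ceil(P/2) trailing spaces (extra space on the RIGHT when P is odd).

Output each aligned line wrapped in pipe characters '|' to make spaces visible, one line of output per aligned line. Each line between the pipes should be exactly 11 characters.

Line 1: ['in', 'matrix'] (min_width=9, slack=2)
Line 2: ['structure'] (min_width=9, slack=2)
Line 3: ['if', 'version'] (min_width=10, slack=1)
Line 4: ['south', 'so'] (min_width=8, slack=3)
Line 5: ['festival'] (min_width=8, slack=3)
Line 6: ['bread', 'time'] (min_width=10, slack=1)
Line 7: ['dust'] (min_width=4, slack=7)
Line 8: ['compound'] (min_width=8, slack=3)
Line 9: ['pepper', 'box'] (min_width=10, slack=1)
Line 10: ['bedroom', 'it'] (min_width=10, slack=1)

Answer: | in matrix |
| structure |
|if version |
| south so  |
| festival  |
|bread time |
|   dust    |
| compound  |
|pepper box |
|bedroom it |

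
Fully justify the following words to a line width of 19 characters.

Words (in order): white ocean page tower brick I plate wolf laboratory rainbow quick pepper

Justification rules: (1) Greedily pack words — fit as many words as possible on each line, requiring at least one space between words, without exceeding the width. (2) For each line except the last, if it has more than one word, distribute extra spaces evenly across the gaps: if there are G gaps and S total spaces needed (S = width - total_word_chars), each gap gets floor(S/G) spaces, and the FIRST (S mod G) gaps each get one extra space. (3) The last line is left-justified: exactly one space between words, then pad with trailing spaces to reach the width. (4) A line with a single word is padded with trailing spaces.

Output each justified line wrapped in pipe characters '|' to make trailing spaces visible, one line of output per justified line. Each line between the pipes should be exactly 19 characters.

Line 1: ['white', 'ocean', 'page'] (min_width=16, slack=3)
Line 2: ['tower', 'brick', 'I', 'plate'] (min_width=19, slack=0)
Line 3: ['wolf', 'laboratory'] (min_width=15, slack=4)
Line 4: ['rainbow', 'quick'] (min_width=13, slack=6)
Line 5: ['pepper'] (min_width=6, slack=13)

Answer: |white   ocean  page|
|tower brick I plate|
|wolf     laboratory|
|rainbow       quick|
|pepper             |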